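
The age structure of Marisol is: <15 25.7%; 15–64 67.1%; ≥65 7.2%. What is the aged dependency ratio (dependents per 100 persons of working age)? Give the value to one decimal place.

Old-age dependency ratio: 10.7

Old-age dependency ratio = 7.2 / 67.1 × 100 = 10.7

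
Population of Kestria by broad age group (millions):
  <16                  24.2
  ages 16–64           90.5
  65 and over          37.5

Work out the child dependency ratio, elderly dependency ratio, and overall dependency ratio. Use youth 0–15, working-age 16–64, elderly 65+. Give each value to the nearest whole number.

Youth dependency ratio: 27
Old-age dependency ratio: 41
Total dependency ratio: 68

Youth dependency ratio = 24.2 / 90.5 × 100 = 27
Old-age dependency ratio = 37.5 / 90.5 × 100 = 41
Total dependency ratio = (24.2 + 37.5) / 90.5 × 100 = 61.7 / 90.5 × 100 = 68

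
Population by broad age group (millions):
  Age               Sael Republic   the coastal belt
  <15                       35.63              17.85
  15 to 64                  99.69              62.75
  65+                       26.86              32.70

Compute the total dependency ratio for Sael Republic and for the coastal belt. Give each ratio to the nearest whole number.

Sael Republic: (35.63 + 26.86) / 99.69 × 100 = 62.49 / 99.69 × 100 = 63
the coastal belt: (17.85 + 32.70) / 62.75 × 100 = 50.55 / 62.75 × 100 = 81

Sael Republic: 63
the coastal belt: 81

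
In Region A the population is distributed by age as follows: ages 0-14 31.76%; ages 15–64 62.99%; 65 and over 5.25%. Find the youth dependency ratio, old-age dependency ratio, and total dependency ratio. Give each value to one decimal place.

Youth dependency ratio = 31.76 / 62.99 × 100 = 50.4
Old-age dependency ratio = 5.25 / 62.99 × 100 = 8.3
Total dependency ratio = (31.76 + 5.25) / 62.99 × 100 = 37.01 / 62.99 × 100 = 58.8

Youth dependency ratio: 50.4
Old-age dependency ratio: 8.3
Total dependency ratio: 58.8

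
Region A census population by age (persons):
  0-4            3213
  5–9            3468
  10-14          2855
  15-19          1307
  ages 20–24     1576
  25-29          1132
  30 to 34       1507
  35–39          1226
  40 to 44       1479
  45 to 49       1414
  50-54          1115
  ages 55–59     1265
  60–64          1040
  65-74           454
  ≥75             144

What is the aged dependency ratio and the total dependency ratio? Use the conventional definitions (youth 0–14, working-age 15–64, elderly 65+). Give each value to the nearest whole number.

Old-age dependency ratio: 5
Total dependency ratio: 78

0–14: 3213 + 3468 + 2855 = 9536
15–64: 1307 + 1576 + 1132 + 1507 + 1226 + 1479 + 1414 + 1115 + 1265 + 1040 = 13061
65+: 454 + 144 = 598
Old-age dependency ratio = 598 / 13061 × 100 = 5
Total dependency ratio = (9536 + 598) / 13061 × 100 = 10134 / 13061 × 100 = 78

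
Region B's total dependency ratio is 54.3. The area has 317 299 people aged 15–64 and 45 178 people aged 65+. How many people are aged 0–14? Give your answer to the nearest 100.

Aged 0–14: 127 100

Total dependency ratio = (youth + elderly) / working-age × 100
54.3 = (Y + 45 178) / 317 299 × 100
⇒ 127 100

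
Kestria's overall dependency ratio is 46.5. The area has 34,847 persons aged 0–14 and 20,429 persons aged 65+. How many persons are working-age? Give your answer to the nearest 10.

Working-age: 118,870

Total dependency ratio = (youth + elderly) / working-age × 100
46.5 = (34,847 + 20,429) / W × 100
⇒ 118,870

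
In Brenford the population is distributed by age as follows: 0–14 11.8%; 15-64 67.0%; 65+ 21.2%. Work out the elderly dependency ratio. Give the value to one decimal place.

Old-age dependency ratio = 21.2 / 67.0 × 100 = 31.6

Old-age dependency ratio: 31.6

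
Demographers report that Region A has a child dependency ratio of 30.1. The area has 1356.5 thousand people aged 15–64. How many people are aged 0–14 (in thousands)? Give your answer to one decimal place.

Youth dependency ratio = youth / working-age × 100
30.1 = Y / 1356.5 × 100
⇒ 408.3

Aged 0–14: 408.3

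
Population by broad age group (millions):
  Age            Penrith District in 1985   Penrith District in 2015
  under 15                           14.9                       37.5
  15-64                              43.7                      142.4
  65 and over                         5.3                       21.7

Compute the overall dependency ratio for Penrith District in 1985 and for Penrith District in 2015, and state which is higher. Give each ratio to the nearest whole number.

Penrith District in 1985: (14.9 + 5.3) / 43.7 × 100 = 20.2 / 43.7 × 100 = 46
Penrith District in 2015: (37.5 + 21.7) / 142.4 × 100 = 59.2 / 142.4 × 100 = 42

Penrith District in 1985: 46
Penrith District in 2015: 42
Higher: Penrith District in 1985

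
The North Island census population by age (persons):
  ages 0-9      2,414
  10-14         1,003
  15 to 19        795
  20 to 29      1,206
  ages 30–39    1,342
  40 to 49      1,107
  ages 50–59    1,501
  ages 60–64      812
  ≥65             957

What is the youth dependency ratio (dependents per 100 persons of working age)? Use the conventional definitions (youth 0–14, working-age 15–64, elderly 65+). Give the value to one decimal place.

Youth dependency ratio: 50.5

0–14: 2,414 + 1,003 = 3,417
15–64: 795 + 1,206 + 1,342 + 1,107 + 1,501 + 812 = 6,763
65+: 957
Youth dependency ratio = 3,417 / 6,763 × 100 = 50.5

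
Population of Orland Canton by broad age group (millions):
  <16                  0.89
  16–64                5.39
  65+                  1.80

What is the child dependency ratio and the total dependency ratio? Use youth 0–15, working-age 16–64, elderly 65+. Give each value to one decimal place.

Youth dependency ratio: 16.5
Total dependency ratio: 49.9

Youth dependency ratio = 0.89 / 5.39 × 100 = 16.5
Total dependency ratio = (0.89 + 1.80) / 5.39 × 100 = 2.69 / 5.39 × 100 = 49.9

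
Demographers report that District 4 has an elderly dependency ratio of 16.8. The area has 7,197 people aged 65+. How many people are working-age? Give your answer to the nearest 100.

Old-age dependency ratio = elderly / working-age × 100
16.8 = 7,197 / W × 100
⇒ 42,800

Working-age: 42,800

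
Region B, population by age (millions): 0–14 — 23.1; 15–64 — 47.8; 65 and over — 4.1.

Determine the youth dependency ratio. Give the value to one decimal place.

Youth dependency ratio: 48.3

Youth dependency ratio = 23.1 / 47.8 × 100 = 48.3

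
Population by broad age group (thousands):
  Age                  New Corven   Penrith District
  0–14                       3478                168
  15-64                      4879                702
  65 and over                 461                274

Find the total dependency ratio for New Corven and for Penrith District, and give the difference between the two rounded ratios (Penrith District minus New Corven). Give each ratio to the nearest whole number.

New Corven: 81
Penrith District: 63
Difference: -18

New Corven: (3478 + 461) / 4879 × 100 = 3939 / 4879 × 100 = 81
Penrith District: (168 + 274) / 702 × 100 = 442 / 702 × 100 = 63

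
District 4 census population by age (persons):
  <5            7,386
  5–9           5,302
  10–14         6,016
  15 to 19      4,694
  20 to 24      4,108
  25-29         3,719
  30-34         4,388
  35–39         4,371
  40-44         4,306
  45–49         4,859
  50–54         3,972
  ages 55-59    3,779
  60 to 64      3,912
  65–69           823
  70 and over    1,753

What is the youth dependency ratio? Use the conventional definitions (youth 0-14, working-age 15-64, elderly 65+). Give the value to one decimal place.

Youth dependency ratio: 44.4

0–14: 7,386 + 5,302 + 6,016 = 18,704
15–64: 4,694 + 4,108 + 3,719 + 4,388 + 4,371 + 4,306 + 4,859 + 3,972 + 3,779 + 3,912 = 42,108
65+: 823 + 1,753 = 2,576
Youth dependency ratio = 18,704 / 42,108 × 100 = 44.4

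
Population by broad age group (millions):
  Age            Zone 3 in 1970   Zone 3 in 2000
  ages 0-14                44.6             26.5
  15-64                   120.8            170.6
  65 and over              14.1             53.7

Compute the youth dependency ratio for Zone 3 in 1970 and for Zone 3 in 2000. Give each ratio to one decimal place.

Zone 3 in 1970: 44.6 / 120.8 × 100 = 36.9
Zone 3 in 2000: 26.5 / 170.6 × 100 = 15.5

Zone 3 in 1970: 36.9
Zone 3 in 2000: 15.5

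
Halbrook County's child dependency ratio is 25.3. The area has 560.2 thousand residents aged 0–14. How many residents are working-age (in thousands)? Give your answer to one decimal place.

Youth dependency ratio = youth / working-age × 100
25.3 = 560.2 / W × 100
⇒ 2,214.2

Working-age: 2,214.2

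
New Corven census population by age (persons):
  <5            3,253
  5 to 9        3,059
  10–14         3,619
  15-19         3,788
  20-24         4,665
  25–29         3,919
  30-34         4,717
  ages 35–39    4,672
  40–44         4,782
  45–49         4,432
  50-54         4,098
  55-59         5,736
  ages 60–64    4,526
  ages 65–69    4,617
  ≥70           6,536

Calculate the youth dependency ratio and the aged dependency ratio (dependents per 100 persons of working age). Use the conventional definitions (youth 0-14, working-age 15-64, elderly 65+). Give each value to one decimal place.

Youth dependency ratio: 21.9
Old-age dependency ratio: 24.6

0–14: 3,253 + 3,059 + 3,619 = 9,931
15–64: 3,788 + 4,665 + 3,919 + 4,717 + 4,672 + 4,782 + 4,432 + 4,098 + 5,736 + 4,526 = 45,335
65+: 4,617 + 6,536 = 11,153
Youth dependency ratio = 9,931 / 45,335 × 100 = 21.9
Old-age dependency ratio = 11,153 / 45,335 × 100 = 24.6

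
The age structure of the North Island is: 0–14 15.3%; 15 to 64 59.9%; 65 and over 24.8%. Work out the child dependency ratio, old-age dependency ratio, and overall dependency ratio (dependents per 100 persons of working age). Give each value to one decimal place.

Youth dependency ratio = 15.3 / 59.9 × 100 = 25.5
Old-age dependency ratio = 24.8 / 59.9 × 100 = 41.4
Total dependency ratio = (15.3 + 24.8) / 59.9 × 100 = 40.1 / 59.9 × 100 = 66.9

Youth dependency ratio: 25.5
Old-age dependency ratio: 41.4
Total dependency ratio: 66.9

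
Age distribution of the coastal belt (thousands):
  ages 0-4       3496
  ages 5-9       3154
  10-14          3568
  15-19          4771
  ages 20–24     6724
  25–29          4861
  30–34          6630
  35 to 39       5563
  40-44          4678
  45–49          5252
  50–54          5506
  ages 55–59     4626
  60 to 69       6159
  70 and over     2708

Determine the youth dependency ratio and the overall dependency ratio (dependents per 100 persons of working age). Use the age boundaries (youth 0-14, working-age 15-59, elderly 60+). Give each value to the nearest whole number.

0–14: 3496 + 3154 + 3568 = 10218
15–59: 4771 + 6724 + 4861 + 6630 + 5563 + 4678 + 5252 + 5506 + 4626 = 48611
60+: 6159 + 2708 = 8867
Youth dependency ratio = 10218 / 48611 × 100 = 21
Total dependency ratio = (10218 + 8867) / 48611 × 100 = 19085 / 48611 × 100 = 39

Youth dependency ratio: 21
Total dependency ratio: 39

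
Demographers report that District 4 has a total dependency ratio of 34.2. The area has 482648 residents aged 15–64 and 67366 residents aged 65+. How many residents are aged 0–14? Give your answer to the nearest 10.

Total dependency ratio = (youth + elderly) / working-age × 100
34.2 = (Y + 67366) / 482648 × 100
⇒ 97700

Aged 0–14: 97700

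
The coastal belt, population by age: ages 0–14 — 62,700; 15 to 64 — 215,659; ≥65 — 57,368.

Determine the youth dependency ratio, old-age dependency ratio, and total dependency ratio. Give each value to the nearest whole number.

Youth dependency ratio = 62,700 / 215,659 × 100 = 29
Old-age dependency ratio = 57,368 / 215,659 × 100 = 27
Total dependency ratio = (62,700 + 57,368) / 215,659 × 100 = 120,068 / 215,659 × 100 = 56

Youth dependency ratio: 29
Old-age dependency ratio: 27
Total dependency ratio: 56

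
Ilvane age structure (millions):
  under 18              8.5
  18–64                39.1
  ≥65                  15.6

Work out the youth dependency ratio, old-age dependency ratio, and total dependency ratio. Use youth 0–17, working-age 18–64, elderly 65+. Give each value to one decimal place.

Youth dependency ratio: 21.7
Old-age dependency ratio: 39.9
Total dependency ratio: 61.6

Youth dependency ratio = 8.5 / 39.1 × 100 = 21.7
Old-age dependency ratio = 15.6 / 39.1 × 100 = 39.9
Total dependency ratio = (8.5 + 15.6) / 39.1 × 100 = 24.1 / 39.1 × 100 = 61.6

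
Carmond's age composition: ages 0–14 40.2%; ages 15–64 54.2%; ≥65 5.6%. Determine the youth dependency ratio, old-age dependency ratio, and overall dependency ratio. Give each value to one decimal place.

Youth dependency ratio = 40.2 / 54.2 × 100 = 74.2
Old-age dependency ratio = 5.6 / 54.2 × 100 = 10.3
Total dependency ratio = (40.2 + 5.6) / 54.2 × 100 = 45.8 / 54.2 × 100 = 84.5

Youth dependency ratio: 74.2
Old-age dependency ratio: 10.3
Total dependency ratio: 84.5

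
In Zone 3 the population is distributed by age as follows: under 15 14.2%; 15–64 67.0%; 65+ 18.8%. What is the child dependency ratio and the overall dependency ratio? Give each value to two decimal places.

Youth dependency ratio: 21.19
Total dependency ratio: 49.25

Youth dependency ratio = 14.2 / 67.0 × 100 = 21.19
Total dependency ratio = (14.2 + 18.8) / 67.0 × 100 = 33.0 / 67.0 × 100 = 49.25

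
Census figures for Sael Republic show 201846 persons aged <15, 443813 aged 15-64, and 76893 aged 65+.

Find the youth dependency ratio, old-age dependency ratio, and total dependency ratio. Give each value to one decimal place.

Youth dependency ratio: 45.5
Old-age dependency ratio: 17.3
Total dependency ratio: 62.8

Youth dependency ratio = 201846 / 443813 × 100 = 45.5
Old-age dependency ratio = 76893 / 443813 × 100 = 17.3
Total dependency ratio = (201846 + 76893) / 443813 × 100 = 278739 / 443813 × 100 = 62.8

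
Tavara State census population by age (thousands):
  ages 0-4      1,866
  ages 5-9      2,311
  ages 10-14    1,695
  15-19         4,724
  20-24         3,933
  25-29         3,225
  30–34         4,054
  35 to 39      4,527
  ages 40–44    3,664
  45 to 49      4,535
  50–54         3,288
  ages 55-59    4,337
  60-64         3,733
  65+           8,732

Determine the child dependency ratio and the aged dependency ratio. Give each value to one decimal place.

0–14: 1,866 + 2,311 + 1,695 = 5,872
15–64: 4,724 + 3,933 + 3,225 + 4,054 + 4,527 + 3,664 + 4,535 + 3,288 + 4,337 + 3,733 = 40,020
65+: 8,732
Youth dependency ratio = 5,872 / 40,020 × 100 = 14.7
Old-age dependency ratio = 8,732 / 40,020 × 100 = 21.8

Youth dependency ratio: 14.7
Old-age dependency ratio: 21.8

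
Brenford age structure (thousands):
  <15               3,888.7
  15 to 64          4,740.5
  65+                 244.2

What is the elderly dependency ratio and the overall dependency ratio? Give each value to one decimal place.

Old-age dependency ratio = 244.2 / 4,740.5 × 100 = 5.2
Total dependency ratio = (3,888.7 + 244.2) / 4,740.5 × 100 = 4,132.9 / 4,740.5 × 100 = 87.2

Old-age dependency ratio: 5.2
Total dependency ratio: 87.2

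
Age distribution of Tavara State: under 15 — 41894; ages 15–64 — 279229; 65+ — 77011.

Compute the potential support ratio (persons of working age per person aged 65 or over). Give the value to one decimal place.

Potential support ratio: 3.6

Potential support ratio = 279229 / 77011 = 3.6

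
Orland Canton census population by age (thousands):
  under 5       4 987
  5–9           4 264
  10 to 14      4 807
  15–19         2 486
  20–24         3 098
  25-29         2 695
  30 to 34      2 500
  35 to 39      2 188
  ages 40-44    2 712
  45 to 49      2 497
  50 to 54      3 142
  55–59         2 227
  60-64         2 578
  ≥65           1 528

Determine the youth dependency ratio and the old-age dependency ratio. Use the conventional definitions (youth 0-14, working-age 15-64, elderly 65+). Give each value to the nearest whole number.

Youth dependency ratio: 54
Old-age dependency ratio: 6

0–14: 4 987 + 4 264 + 4 807 = 14 058
15–64: 2 486 + 3 098 + 2 695 + 2 500 + 2 188 + 2 712 + 2 497 + 3 142 + 2 227 + 2 578 = 26 123
65+: 1 528
Youth dependency ratio = 14 058 / 26 123 × 100 = 54
Old-age dependency ratio = 1 528 / 26 123 × 100 = 6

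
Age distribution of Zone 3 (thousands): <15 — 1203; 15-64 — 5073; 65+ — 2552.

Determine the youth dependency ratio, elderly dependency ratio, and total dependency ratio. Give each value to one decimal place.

Youth dependency ratio = 1203 / 5073 × 100 = 23.7
Old-age dependency ratio = 2552 / 5073 × 100 = 50.3
Total dependency ratio = (1203 + 2552) / 5073 × 100 = 3755 / 5073 × 100 = 74.0

Youth dependency ratio: 23.7
Old-age dependency ratio: 50.3
Total dependency ratio: 74.0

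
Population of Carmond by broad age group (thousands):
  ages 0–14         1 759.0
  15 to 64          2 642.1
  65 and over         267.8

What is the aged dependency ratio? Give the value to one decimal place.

Old-age dependency ratio: 10.1

Old-age dependency ratio = 267.8 / 2 642.1 × 100 = 10.1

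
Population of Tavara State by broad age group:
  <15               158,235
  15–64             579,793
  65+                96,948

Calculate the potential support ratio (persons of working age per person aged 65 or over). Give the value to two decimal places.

Potential support ratio = 579,793 / 96,948 = 5.98

Potential support ratio: 5.98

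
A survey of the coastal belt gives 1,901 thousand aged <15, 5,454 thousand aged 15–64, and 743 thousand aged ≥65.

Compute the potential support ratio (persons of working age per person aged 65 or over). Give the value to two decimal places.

Potential support ratio = 5,454 / 743 = 7.34

Potential support ratio: 7.34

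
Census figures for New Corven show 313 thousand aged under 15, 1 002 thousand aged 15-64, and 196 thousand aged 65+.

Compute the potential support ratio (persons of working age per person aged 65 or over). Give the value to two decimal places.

Potential support ratio = 1 002 / 196 = 5.11

Potential support ratio: 5.11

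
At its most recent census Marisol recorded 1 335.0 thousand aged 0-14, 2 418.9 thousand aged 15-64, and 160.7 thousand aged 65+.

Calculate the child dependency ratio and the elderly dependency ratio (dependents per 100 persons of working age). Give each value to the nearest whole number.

Youth dependency ratio = 1 335.0 / 2 418.9 × 100 = 55
Old-age dependency ratio = 160.7 / 2 418.9 × 100 = 7

Youth dependency ratio: 55
Old-age dependency ratio: 7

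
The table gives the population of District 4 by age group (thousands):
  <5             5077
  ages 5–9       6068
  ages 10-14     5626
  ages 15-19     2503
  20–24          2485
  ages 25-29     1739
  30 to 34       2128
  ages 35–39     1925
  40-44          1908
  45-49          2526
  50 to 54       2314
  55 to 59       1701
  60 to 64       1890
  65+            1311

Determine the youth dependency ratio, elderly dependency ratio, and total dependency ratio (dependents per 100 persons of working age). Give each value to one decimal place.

0–14: 5077 + 6068 + 5626 = 16771
15–64: 2503 + 2485 + 1739 + 2128 + 1925 + 1908 + 2526 + 2314 + 1701 + 1890 = 21119
65+: 1311
Youth dependency ratio = 16771 / 21119 × 100 = 79.4
Old-age dependency ratio = 1311 / 21119 × 100 = 6.2
Total dependency ratio = (16771 + 1311) / 21119 × 100 = 18082 / 21119 × 100 = 85.6

Youth dependency ratio: 79.4
Old-age dependency ratio: 6.2
Total dependency ratio: 85.6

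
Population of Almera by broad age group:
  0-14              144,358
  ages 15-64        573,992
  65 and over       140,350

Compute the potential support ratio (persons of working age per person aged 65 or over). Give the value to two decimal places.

Potential support ratio = 573,992 / 140,350 = 4.09

Potential support ratio: 4.09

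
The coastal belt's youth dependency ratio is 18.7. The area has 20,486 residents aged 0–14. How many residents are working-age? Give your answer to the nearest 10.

Youth dependency ratio = youth / working-age × 100
18.7 = 20,486 / W × 100
⇒ 109,550

Working-age: 109,550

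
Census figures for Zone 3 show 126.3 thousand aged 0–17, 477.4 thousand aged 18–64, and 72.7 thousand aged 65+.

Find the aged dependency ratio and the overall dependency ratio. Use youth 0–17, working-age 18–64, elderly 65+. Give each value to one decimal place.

Old-age dependency ratio = 72.7 / 477.4 × 100 = 15.2
Total dependency ratio = (126.3 + 72.7) / 477.4 × 100 = 199.0 / 477.4 × 100 = 41.7

Old-age dependency ratio: 15.2
Total dependency ratio: 41.7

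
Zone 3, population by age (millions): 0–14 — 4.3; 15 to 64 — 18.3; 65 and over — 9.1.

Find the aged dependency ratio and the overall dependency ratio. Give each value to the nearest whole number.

Old-age dependency ratio: 50
Total dependency ratio: 73

Old-age dependency ratio = 9.1 / 18.3 × 100 = 50
Total dependency ratio = (4.3 + 9.1) / 18.3 × 100 = 13.4 / 18.3 × 100 = 73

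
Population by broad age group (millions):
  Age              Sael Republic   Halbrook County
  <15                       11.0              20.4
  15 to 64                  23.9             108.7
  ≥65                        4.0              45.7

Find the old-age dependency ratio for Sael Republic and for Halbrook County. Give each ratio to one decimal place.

Sael Republic: 16.7
Halbrook County: 42.0

Sael Republic: 4.0 / 23.9 × 100 = 16.7
Halbrook County: 45.7 / 108.7 × 100 = 42.0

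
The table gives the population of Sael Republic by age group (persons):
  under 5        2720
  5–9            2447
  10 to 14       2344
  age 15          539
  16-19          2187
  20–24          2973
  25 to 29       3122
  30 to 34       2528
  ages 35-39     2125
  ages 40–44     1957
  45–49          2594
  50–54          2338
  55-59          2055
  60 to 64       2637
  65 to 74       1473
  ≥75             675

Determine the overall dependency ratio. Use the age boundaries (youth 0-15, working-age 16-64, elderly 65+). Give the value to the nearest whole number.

Total dependency ratio: 42

0–15: 2720 + 2447 + 2344 + 539 = 8050
16–64: 2187 + 2973 + 3122 + 2528 + 2125 + 1957 + 2594 + 2338 + 2055 + 2637 = 24516
65+: 1473 + 675 = 2148
Total dependency ratio = (8050 + 2148) / 24516 × 100 = 10198 / 24516 × 100 = 42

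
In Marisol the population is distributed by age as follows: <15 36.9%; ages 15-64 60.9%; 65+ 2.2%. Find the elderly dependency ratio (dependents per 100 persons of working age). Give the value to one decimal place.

Old-age dependency ratio: 3.6

Old-age dependency ratio = 2.2 / 60.9 × 100 = 3.6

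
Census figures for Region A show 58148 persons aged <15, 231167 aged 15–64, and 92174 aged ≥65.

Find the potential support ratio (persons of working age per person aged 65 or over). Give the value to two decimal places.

Potential support ratio: 2.51

Potential support ratio = 231167 / 92174 = 2.51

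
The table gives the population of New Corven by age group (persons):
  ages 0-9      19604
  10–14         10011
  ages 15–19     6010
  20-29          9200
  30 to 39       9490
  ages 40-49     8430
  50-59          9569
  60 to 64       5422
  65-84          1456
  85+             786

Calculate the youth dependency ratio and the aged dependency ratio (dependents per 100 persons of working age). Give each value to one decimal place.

Youth dependency ratio: 61.5
Old-age dependency ratio: 4.7

0–14: 19604 + 10011 = 29615
15–64: 6010 + 9200 + 9490 + 8430 + 9569 + 5422 = 48121
65+: 1456 + 786 = 2242
Youth dependency ratio = 29615 / 48121 × 100 = 61.5
Old-age dependency ratio = 2242 / 48121 × 100 = 4.7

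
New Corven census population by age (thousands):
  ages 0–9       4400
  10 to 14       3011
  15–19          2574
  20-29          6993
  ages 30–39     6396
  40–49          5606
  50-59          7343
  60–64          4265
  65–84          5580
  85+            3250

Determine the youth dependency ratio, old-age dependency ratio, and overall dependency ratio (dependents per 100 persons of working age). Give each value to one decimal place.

Youth dependency ratio: 22.3
Old-age dependency ratio: 26.6
Total dependency ratio: 49.0

0–14: 4400 + 3011 = 7411
15–64: 2574 + 6993 + 6396 + 5606 + 7343 + 4265 = 33177
65+: 5580 + 3250 = 8830
Youth dependency ratio = 7411 / 33177 × 100 = 22.3
Old-age dependency ratio = 8830 / 33177 × 100 = 26.6
Total dependency ratio = (7411 + 8830) / 33177 × 100 = 16241 / 33177 × 100 = 49.0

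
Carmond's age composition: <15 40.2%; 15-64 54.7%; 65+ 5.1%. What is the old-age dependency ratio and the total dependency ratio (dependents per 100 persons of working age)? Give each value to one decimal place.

Old-age dependency ratio = 5.1 / 54.7 × 100 = 9.3
Total dependency ratio = (40.2 + 5.1) / 54.7 × 100 = 45.3 / 54.7 × 100 = 82.8

Old-age dependency ratio: 9.3
Total dependency ratio: 82.8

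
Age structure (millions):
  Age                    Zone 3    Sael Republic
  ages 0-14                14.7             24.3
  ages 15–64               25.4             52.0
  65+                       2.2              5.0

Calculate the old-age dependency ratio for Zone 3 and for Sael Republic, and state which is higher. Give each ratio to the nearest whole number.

Zone 3: 9
Sael Republic: 10
Higher: Sael Republic

Zone 3: 2.2 / 25.4 × 100 = 9
Sael Republic: 5.0 / 52.0 × 100 = 10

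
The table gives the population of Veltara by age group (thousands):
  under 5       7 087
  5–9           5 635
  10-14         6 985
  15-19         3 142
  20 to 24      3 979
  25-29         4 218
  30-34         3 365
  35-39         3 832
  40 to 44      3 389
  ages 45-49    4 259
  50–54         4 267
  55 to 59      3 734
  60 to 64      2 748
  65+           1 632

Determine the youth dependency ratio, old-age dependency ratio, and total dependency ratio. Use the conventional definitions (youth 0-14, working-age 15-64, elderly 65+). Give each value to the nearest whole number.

0–14: 7 087 + 5 635 + 6 985 = 19 707
15–64: 3 142 + 3 979 + 4 218 + 3 365 + 3 832 + 3 389 + 4 259 + 4 267 + 3 734 + 2 748 = 36 933
65+: 1 632
Youth dependency ratio = 19 707 / 36 933 × 100 = 53
Old-age dependency ratio = 1 632 / 36 933 × 100 = 4
Total dependency ratio = (19 707 + 1 632) / 36 933 × 100 = 21 339 / 36 933 × 100 = 58

Youth dependency ratio: 53
Old-age dependency ratio: 4
Total dependency ratio: 58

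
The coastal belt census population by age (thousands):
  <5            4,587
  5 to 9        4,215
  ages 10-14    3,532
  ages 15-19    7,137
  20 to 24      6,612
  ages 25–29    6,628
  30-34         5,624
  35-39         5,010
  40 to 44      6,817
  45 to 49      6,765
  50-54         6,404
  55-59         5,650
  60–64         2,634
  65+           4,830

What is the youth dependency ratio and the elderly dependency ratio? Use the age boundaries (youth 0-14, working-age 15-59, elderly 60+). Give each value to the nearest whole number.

0–14: 4,587 + 4,215 + 3,532 = 12,334
15–59: 7,137 + 6,612 + 6,628 + 5,624 + 5,010 + 6,817 + 6,765 + 6,404 + 5,650 = 56,647
60+: 2,634 + 4,830 = 7,464
Youth dependency ratio = 12,334 / 56,647 × 100 = 22
Old-age dependency ratio = 7,464 / 56,647 × 100 = 13

Youth dependency ratio: 22
Old-age dependency ratio: 13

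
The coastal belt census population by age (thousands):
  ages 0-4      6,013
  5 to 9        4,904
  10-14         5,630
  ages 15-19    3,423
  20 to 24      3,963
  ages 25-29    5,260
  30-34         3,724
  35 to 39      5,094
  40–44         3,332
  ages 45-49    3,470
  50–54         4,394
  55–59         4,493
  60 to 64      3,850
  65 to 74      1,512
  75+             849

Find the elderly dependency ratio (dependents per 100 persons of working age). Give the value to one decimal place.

Old-age dependency ratio: 5.8

0–14: 6,013 + 4,904 + 5,630 = 16,547
15–64: 3,423 + 3,963 + 5,260 + 3,724 + 5,094 + 3,332 + 3,470 + 4,394 + 4,493 + 3,850 = 41,003
65+: 1,512 + 849 = 2,361
Old-age dependency ratio = 2,361 / 41,003 × 100 = 5.8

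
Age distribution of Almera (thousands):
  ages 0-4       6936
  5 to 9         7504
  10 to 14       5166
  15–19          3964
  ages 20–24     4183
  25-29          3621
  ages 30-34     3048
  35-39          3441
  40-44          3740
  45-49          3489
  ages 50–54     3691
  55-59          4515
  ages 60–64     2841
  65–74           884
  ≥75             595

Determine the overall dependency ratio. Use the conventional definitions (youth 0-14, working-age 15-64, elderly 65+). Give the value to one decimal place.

0–14: 6936 + 7504 + 5166 = 19606
15–64: 3964 + 4183 + 3621 + 3048 + 3441 + 3740 + 3489 + 3691 + 4515 + 2841 = 36533
65+: 884 + 595 = 1479
Total dependency ratio = (19606 + 1479) / 36533 × 100 = 21085 / 36533 × 100 = 57.7

Total dependency ratio: 57.7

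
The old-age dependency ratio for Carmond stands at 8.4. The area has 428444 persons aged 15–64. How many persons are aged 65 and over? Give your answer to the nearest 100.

Aged 65 and over: 36000

Old-age dependency ratio = elderly / working-age × 100
8.4 = E / 428444 × 100
⇒ 36000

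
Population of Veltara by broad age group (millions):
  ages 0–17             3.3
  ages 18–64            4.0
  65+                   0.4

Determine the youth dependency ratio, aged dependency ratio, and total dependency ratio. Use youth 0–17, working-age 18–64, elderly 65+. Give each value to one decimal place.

Youth dependency ratio: 82.5
Old-age dependency ratio: 10.0
Total dependency ratio: 92.5

Youth dependency ratio = 3.3 / 4.0 × 100 = 82.5
Old-age dependency ratio = 0.4 / 4.0 × 100 = 10.0
Total dependency ratio = (3.3 + 0.4) / 4.0 × 100 = 3.7 / 4.0 × 100 = 92.5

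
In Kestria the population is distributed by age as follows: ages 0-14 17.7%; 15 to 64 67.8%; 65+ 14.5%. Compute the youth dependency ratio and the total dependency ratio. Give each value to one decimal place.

Youth dependency ratio = 17.7 / 67.8 × 100 = 26.1
Total dependency ratio = (17.7 + 14.5) / 67.8 × 100 = 32.2 / 67.8 × 100 = 47.5

Youth dependency ratio: 26.1
Total dependency ratio: 47.5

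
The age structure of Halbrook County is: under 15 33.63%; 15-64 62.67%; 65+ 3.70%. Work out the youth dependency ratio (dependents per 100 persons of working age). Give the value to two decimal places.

Youth dependency ratio: 53.66

Youth dependency ratio = 33.63 / 62.67 × 100 = 53.66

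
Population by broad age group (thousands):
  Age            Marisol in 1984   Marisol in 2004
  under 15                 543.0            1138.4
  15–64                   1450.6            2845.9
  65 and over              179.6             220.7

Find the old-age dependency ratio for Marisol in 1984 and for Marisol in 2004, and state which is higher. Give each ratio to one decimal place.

Marisol in 1984: 12.4
Marisol in 2004: 7.8
Higher: Marisol in 1984

Marisol in 1984: 179.6 / 1450.6 × 100 = 12.4
Marisol in 2004: 220.7 / 2845.9 × 100 = 7.8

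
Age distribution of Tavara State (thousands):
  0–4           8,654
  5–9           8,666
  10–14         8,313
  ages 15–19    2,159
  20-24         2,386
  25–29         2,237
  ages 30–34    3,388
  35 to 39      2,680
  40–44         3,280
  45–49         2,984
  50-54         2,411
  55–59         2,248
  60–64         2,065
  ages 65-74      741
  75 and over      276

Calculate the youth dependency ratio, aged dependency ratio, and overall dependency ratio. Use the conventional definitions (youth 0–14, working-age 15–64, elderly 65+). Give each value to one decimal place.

0–14: 8,654 + 8,666 + 8,313 = 25,633
15–64: 2,159 + 2,386 + 2,237 + 3,388 + 2,680 + 3,280 + 2,984 + 2,411 + 2,248 + 2,065 = 25,838
65+: 741 + 276 = 1,017
Youth dependency ratio = 25,633 / 25,838 × 100 = 99.2
Old-age dependency ratio = 1,017 / 25,838 × 100 = 3.9
Total dependency ratio = (25,633 + 1,017) / 25,838 × 100 = 26,650 / 25,838 × 100 = 103.1

Youth dependency ratio: 99.2
Old-age dependency ratio: 3.9
Total dependency ratio: 103.1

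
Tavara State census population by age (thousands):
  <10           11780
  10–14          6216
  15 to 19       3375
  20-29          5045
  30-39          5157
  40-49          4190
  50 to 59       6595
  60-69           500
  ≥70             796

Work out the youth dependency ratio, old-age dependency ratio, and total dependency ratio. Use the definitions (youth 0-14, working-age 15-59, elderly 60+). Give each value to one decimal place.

0–14: 11780 + 6216 = 17996
15–59: 3375 + 5045 + 5157 + 4190 + 6595 = 24362
60+: 500 + 796 = 1296
Youth dependency ratio = 17996 / 24362 × 100 = 73.9
Old-age dependency ratio = 1296 / 24362 × 100 = 5.3
Total dependency ratio = (17996 + 1296) / 24362 × 100 = 19292 / 24362 × 100 = 79.2

Youth dependency ratio: 73.9
Old-age dependency ratio: 5.3
Total dependency ratio: 79.2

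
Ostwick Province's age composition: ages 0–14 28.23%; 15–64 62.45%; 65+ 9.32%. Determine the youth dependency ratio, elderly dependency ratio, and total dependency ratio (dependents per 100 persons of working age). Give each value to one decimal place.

Youth dependency ratio = 28.23 / 62.45 × 100 = 45.2
Old-age dependency ratio = 9.32 / 62.45 × 100 = 14.9
Total dependency ratio = (28.23 + 9.32) / 62.45 × 100 = 37.55 / 62.45 × 100 = 60.1

Youth dependency ratio: 45.2
Old-age dependency ratio: 14.9
Total dependency ratio: 60.1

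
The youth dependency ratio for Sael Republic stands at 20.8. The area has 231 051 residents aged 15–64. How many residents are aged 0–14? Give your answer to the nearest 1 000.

Youth dependency ratio = youth / working-age × 100
20.8 = Y / 231 051 × 100
⇒ 48 000

Aged 0–14: 48 000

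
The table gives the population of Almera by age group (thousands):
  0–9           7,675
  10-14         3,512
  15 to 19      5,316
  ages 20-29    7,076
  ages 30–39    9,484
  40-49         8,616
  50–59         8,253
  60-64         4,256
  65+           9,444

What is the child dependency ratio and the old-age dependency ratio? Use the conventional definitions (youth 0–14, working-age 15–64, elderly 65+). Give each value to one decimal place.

0–14: 7,675 + 3,512 = 11,187
15–64: 5,316 + 7,076 + 9,484 + 8,616 + 8,253 + 4,256 = 43,001
65+: 9,444
Youth dependency ratio = 11,187 / 43,001 × 100 = 26.0
Old-age dependency ratio = 9,444 / 43,001 × 100 = 22.0

Youth dependency ratio: 26.0
Old-age dependency ratio: 22.0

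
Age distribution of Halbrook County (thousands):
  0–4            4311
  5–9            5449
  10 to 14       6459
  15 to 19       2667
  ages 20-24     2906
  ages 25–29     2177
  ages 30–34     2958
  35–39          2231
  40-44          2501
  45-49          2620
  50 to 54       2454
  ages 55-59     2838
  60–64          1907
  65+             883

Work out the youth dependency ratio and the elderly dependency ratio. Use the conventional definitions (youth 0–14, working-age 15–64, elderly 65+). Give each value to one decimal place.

Youth dependency ratio: 64.2
Old-age dependency ratio: 3.5

0–14: 4311 + 5449 + 6459 = 16219
15–64: 2667 + 2906 + 2177 + 2958 + 2231 + 2501 + 2620 + 2454 + 2838 + 1907 = 25259
65+: 883
Youth dependency ratio = 16219 / 25259 × 100 = 64.2
Old-age dependency ratio = 883 / 25259 × 100 = 3.5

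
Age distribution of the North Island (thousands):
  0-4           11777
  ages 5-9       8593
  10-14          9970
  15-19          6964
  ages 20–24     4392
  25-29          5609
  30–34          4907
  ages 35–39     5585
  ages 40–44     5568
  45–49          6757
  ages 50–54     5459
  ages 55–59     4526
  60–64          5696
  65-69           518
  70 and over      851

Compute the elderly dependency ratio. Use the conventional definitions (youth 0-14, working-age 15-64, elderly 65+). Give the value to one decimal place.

0–14: 11777 + 8593 + 9970 = 30340
15–64: 6964 + 4392 + 5609 + 4907 + 5585 + 5568 + 6757 + 5459 + 4526 + 5696 = 55463
65+: 518 + 851 = 1369
Old-age dependency ratio = 1369 / 55463 × 100 = 2.5

Old-age dependency ratio: 2.5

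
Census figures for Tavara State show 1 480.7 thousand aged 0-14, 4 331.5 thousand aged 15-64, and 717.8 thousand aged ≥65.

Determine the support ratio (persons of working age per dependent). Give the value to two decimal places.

Support ratio = 4 331.5 / (1 480.7 + 717.8) = 4 331.5 / 2 198.5 = 1.97

Support ratio: 1.97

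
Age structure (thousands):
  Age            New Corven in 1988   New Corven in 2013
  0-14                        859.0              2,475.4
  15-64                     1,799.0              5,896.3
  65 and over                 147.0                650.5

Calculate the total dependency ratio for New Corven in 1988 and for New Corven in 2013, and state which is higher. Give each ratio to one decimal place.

New Corven in 1988: 55.9
New Corven in 2013: 53.0
Higher: New Corven in 1988

New Corven in 1988: (859.0 + 147.0) / 1,799.0 × 100 = 1,006.0 / 1,799.0 × 100 = 55.9
New Corven in 2013: (2,475.4 + 650.5) / 5,896.3 × 100 = 3,125.9 / 5,896.3 × 100 = 53.0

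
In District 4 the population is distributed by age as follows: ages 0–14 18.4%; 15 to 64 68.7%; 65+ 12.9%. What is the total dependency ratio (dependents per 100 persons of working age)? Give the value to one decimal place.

Total dependency ratio: 45.6

Total dependency ratio = (18.4 + 12.9) / 68.7 × 100 = 31.3 / 68.7 × 100 = 45.6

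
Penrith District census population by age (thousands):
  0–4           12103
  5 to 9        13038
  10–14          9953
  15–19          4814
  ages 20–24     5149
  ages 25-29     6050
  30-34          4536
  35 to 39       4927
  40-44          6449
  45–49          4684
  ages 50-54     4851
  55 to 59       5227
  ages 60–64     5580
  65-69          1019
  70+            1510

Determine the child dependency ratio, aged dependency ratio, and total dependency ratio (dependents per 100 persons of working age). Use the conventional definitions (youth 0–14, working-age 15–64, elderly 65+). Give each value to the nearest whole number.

Youth dependency ratio: 67
Old-age dependency ratio: 5
Total dependency ratio: 72

0–14: 12103 + 13038 + 9953 = 35094
15–64: 4814 + 5149 + 6050 + 4536 + 4927 + 6449 + 4684 + 4851 + 5227 + 5580 = 52267
65+: 1019 + 1510 = 2529
Youth dependency ratio = 35094 / 52267 × 100 = 67
Old-age dependency ratio = 2529 / 52267 × 100 = 5
Total dependency ratio = (35094 + 2529) / 52267 × 100 = 37623 / 52267 × 100 = 72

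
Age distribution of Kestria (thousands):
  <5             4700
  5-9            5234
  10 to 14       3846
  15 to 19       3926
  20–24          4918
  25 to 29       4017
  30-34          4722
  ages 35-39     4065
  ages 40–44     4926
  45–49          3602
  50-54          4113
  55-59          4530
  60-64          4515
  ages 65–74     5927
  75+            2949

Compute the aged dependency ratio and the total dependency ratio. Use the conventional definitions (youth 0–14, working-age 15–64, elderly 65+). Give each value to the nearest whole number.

Old-age dependency ratio: 20
Total dependency ratio: 52

0–14: 4700 + 5234 + 3846 = 13780
15–64: 3926 + 4918 + 4017 + 4722 + 4065 + 4926 + 3602 + 4113 + 4530 + 4515 = 43334
65+: 5927 + 2949 = 8876
Old-age dependency ratio = 8876 / 43334 × 100 = 20
Total dependency ratio = (13780 + 8876) / 43334 × 100 = 22656 / 43334 × 100 = 52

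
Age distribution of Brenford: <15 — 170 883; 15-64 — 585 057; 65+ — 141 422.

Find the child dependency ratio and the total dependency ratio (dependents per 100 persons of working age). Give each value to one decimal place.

Youth dependency ratio = 170 883 / 585 057 × 100 = 29.2
Total dependency ratio = (170 883 + 141 422) / 585 057 × 100 = 312 305 / 585 057 × 100 = 53.4

Youth dependency ratio: 29.2
Total dependency ratio: 53.4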